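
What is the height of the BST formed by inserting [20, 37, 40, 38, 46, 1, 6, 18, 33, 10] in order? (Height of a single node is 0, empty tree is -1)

Insertion order: [20, 37, 40, 38, 46, 1, 6, 18, 33, 10]
Tree (level-order array): [20, 1, 37, None, 6, 33, 40, None, 18, None, None, 38, 46, 10]
Compute height bottom-up (empty subtree = -1):
  height(10) = 1 + max(-1, -1) = 0
  height(18) = 1 + max(0, -1) = 1
  height(6) = 1 + max(-1, 1) = 2
  height(1) = 1 + max(-1, 2) = 3
  height(33) = 1 + max(-1, -1) = 0
  height(38) = 1 + max(-1, -1) = 0
  height(46) = 1 + max(-1, -1) = 0
  height(40) = 1 + max(0, 0) = 1
  height(37) = 1 + max(0, 1) = 2
  height(20) = 1 + max(3, 2) = 4
Height = 4


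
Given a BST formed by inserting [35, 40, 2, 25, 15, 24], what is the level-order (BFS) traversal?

Tree insertion order: [35, 40, 2, 25, 15, 24]
Tree (level-order array): [35, 2, 40, None, 25, None, None, 15, None, None, 24]
BFS from the root, enqueuing left then right child of each popped node:
  queue [35] -> pop 35, enqueue [2, 40], visited so far: [35]
  queue [2, 40] -> pop 2, enqueue [25], visited so far: [35, 2]
  queue [40, 25] -> pop 40, enqueue [none], visited so far: [35, 2, 40]
  queue [25] -> pop 25, enqueue [15], visited so far: [35, 2, 40, 25]
  queue [15] -> pop 15, enqueue [24], visited so far: [35, 2, 40, 25, 15]
  queue [24] -> pop 24, enqueue [none], visited so far: [35, 2, 40, 25, 15, 24]
Result: [35, 2, 40, 25, 15, 24]


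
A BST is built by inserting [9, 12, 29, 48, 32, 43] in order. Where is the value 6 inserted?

Starting tree (level order): [9, None, 12, None, 29, None, 48, 32, None, None, 43]
Insertion path: 9
Result: insert 6 as left child of 9
Final tree (level order): [9, 6, 12, None, None, None, 29, None, 48, 32, None, None, 43]


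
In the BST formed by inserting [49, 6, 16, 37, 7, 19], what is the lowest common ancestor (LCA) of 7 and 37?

Tree insertion order: [49, 6, 16, 37, 7, 19]
Tree (level-order array): [49, 6, None, None, 16, 7, 37, None, None, 19]
In a BST, the LCA of p=7, q=37 is the first node v on the
root-to-leaf path with p <= v <= q (go left if both < v, right if both > v).
Walk from root:
  at 49: both 7 and 37 < 49, go left
  at 6: both 7 and 37 > 6, go right
  at 16: 7 <= 16 <= 37, this is the LCA
LCA = 16


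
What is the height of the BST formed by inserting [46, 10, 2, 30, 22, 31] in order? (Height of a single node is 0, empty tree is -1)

Insertion order: [46, 10, 2, 30, 22, 31]
Tree (level-order array): [46, 10, None, 2, 30, None, None, 22, 31]
Compute height bottom-up (empty subtree = -1):
  height(2) = 1 + max(-1, -1) = 0
  height(22) = 1 + max(-1, -1) = 0
  height(31) = 1 + max(-1, -1) = 0
  height(30) = 1 + max(0, 0) = 1
  height(10) = 1 + max(0, 1) = 2
  height(46) = 1 + max(2, -1) = 3
Height = 3


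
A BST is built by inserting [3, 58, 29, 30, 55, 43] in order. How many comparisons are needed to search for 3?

Search path for 3: 3
Found: True
Comparisons: 1


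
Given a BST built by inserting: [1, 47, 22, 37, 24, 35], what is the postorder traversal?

Tree insertion order: [1, 47, 22, 37, 24, 35]
Tree (level-order array): [1, None, 47, 22, None, None, 37, 24, None, None, 35]
Postorder traversal: [35, 24, 37, 22, 47, 1]


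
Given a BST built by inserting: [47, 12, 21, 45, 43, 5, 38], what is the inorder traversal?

Tree insertion order: [47, 12, 21, 45, 43, 5, 38]
Tree (level-order array): [47, 12, None, 5, 21, None, None, None, 45, 43, None, 38]
Inorder traversal: [5, 12, 21, 38, 43, 45, 47]


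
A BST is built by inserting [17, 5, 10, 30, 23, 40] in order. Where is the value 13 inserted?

Starting tree (level order): [17, 5, 30, None, 10, 23, 40]
Insertion path: 17 -> 5 -> 10
Result: insert 13 as right child of 10
Final tree (level order): [17, 5, 30, None, 10, 23, 40, None, 13]


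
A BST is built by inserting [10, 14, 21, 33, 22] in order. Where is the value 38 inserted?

Starting tree (level order): [10, None, 14, None, 21, None, 33, 22]
Insertion path: 10 -> 14 -> 21 -> 33
Result: insert 38 as right child of 33
Final tree (level order): [10, None, 14, None, 21, None, 33, 22, 38]


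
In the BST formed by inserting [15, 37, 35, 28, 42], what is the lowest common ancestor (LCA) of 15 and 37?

Tree insertion order: [15, 37, 35, 28, 42]
Tree (level-order array): [15, None, 37, 35, 42, 28]
In a BST, the LCA of p=15, q=37 is the first node v on the
root-to-leaf path with p <= v <= q (go left if both < v, right if both > v).
Walk from root:
  at 15: 15 <= 15 <= 37, this is the LCA
LCA = 15


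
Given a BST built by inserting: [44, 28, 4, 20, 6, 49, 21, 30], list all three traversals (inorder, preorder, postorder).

Tree insertion order: [44, 28, 4, 20, 6, 49, 21, 30]
Tree (level-order array): [44, 28, 49, 4, 30, None, None, None, 20, None, None, 6, 21]
Inorder (L, root, R): [4, 6, 20, 21, 28, 30, 44, 49]
Preorder (root, L, R): [44, 28, 4, 20, 6, 21, 30, 49]
Postorder (L, R, root): [6, 21, 20, 4, 30, 28, 49, 44]


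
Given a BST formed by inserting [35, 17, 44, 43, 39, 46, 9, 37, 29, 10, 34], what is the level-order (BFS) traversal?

Tree insertion order: [35, 17, 44, 43, 39, 46, 9, 37, 29, 10, 34]
Tree (level-order array): [35, 17, 44, 9, 29, 43, 46, None, 10, None, 34, 39, None, None, None, None, None, None, None, 37]
BFS from the root, enqueuing left then right child of each popped node:
  queue [35] -> pop 35, enqueue [17, 44], visited so far: [35]
  queue [17, 44] -> pop 17, enqueue [9, 29], visited so far: [35, 17]
  queue [44, 9, 29] -> pop 44, enqueue [43, 46], visited so far: [35, 17, 44]
  queue [9, 29, 43, 46] -> pop 9, enqueue [10], visited so far: [35, 17, 44, 9]
  queue [29, 43, 46, 10] -> pop 29, enqueue [34], visited so far: [35, 17, 44, 9, 29]
  queue [43, 46, 10, 34] -> pop 43, enqueue [39], visited so far: [35, 17, 44, 9, 29, 43]
  queue [46, 10, 34, 39] -> pop 46, enqueue [none], visited so far: [35, 17, 44, 9, 29, 43, 46]
  queue [10, 34, 39] -> pop 10, enqueue [none], visited so far: [35, 17, 44, 9, 29, 43, 46, 10]
  queue [34, 39] -> pop 34, enqueue [none], visited so far: [35, 17, 44, 9, 29, 43, 46, 10, 34]
  queue [39] -> pop 39, enqueue [37], visited so far: [35, 17, 44, 9, 29, 43, 46, 10, 34, 39]
  queue [37] -> pop 37, enqueue [none], visited so far: [35, 17, 44, 9, 29, 43, 46, 10, 34, 39, 37]
Result: [35, 17, 44, 9, 29, 43, 46, 10, 34, 39, 37]


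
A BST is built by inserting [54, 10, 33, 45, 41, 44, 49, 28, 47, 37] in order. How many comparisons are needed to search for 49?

Search path for 49: 54 -> 10 -> 33 -> 45 -> 49
Found: True
Comparisons: 5


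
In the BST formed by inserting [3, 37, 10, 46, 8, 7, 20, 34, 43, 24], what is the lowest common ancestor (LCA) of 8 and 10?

Tree insertion order: [3, 37, 10, 46, 8, 7, 20, 34, 43, 24]
Tree (level-order array): [3, None, 37, 10, 46, 8, 20, 43, None, 7, None, None, 34, None, None, None, None, 24]
In a BST, the LCA of p=8, q=10 is the first node v on the
root-to-leaf path with p <= v <= q (go left if both < v, right if both > v).
Walk from root:
  at 3: both 8 and 10 > 3, go right
  at 37: both 8 and 10 < 37, go left
  at 10: 8 <= 10 <= 10, this is the LCA
LCA = 10


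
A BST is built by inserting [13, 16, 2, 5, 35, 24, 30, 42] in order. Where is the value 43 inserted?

Starting tree (level order): [13, 2, 16, None, 5, None, 35, None, None, 24, 42, None, 30]
Insertion path: 13 -> 16 -> 35 -> 42
Result: insert 43 as right child of 42
Final tree (level order): [13, 2, 16, None, 5, None, 35, None, None, 24, 42, None, 30, None, 43]


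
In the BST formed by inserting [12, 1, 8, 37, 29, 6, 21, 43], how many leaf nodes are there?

Tree built from: [12, 1, 8, 37, 29, 6, 21, 43]
Tree (level-order array): [12, 1, 37, None, 8, 29, 43, 6, None, 21]
Rule: A leaf has 0 children.
Per-node child counts:
  node 12: 2 child(ren)
  node 1: 1 child(ren)
  node 8: 1 child(ren)
  node 6: 0 child(ren)
  node 37: 2 child(ren)
  node 29: 1 child(ren)
  node 21: 0 child(ren)
  node 43: 0 child(ren)
Matching nodes: [6, 21, 43]
Count of leaf nodes: 3


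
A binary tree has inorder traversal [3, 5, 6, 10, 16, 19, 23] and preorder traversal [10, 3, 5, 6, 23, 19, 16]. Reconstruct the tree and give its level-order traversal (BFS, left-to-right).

Inorder:  [3, 5, 6, 10, 16, 19, 23]
Preorder: [10, 3, 5, 6, 23, 19, 16]
Algorithm: preorder visits root first, so consume preorder in order;
for each root, split the current inorder slice at that value into
left-subtree inorder and right-subtree inorder, then recurse.
Recursive splits:
  root=10; inorder splits into left=[3, 5, 6], right=[16, 19, 23]
  root=3; inorder splits into left=[], right=[5, 6]
  root=5; inorder splits into left=[], right=[6]
  root=6; inorder splits into left=[], right=[]
  root=23; inorder splits into left=[16, 19], right=[]
  root=19; inorder splits into left=[16], right=[]
  root=16; inorder splits into left=[], right=[]
Reconstructed level-order: [10, 3, 23, 5, 19, 6, 16]


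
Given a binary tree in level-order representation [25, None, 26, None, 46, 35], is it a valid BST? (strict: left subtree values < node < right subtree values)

Level-order array: [25, None, 26, None, 46, 35]
Validate using subtree bounds (lo, hi): at each node, require lo < value < hi,
then recurse left with hi=value and right with lo=value.
Preorder trace (stopping at first violation):
  at node 25 with bounds (-inf, +inf): OK
  at node 26 with bounds (25, +inf): OK
  at node 46 with bounds (26, +inf): OK
  at node 35 with bounds (26, 46): OK
No violation found at any node.
Result: Valid BST


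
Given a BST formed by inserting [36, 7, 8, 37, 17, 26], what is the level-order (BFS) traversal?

Tree insertion order: [36, 7, 8, 37, 17, 26]
Tree (level-order array): [36, 7, 37, None, 8, None, None, None, 17, None, 26]
BFS from the root, enqueuing left then right child of each popped node:
  queue [36] -> pop 36, enqueue [7, 37], visited so far: [36]
  queue [7, 37] -> pop 7, enqueue [8], visited so far: [36, 7]
  queue [37, 8] -> pop 37, enqueue [none], visited so far: [36, 7, 37]
  queue [8] -> pop 8, enqueue [17], visited so far: [36, 7, 37, 8]
  queue [17] -> pop 17, enqueue [26], visited so far: [36, 7, 37, 8, 17]
  queue [26] -> pop 26, enqueue [none], visited so far: [36, 7, 37, 8, 17, 26]
Result: [36, 7, 37, 8, 17, 26]


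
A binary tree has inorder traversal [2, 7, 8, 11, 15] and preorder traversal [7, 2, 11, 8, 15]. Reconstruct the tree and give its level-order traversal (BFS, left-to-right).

Inorder:  [2, 7, 8, 11, 15]
Preorder: [7, 2, 11, 8, 15]
Algorithm: preorder visits root first, so consume preorder in order;
for each root, split the current inorder slice at that value into
left-subtree inorder and right-subtree inorder, then recurse.
Recursive splits:
  root=7; inorder splits into left=[2], right=[8, 11, 15]
  root=2; inorder splits into left=[], right=[]
  root=11; inorder splits into left=[8], right=[15]
  root=8; inorder splits into left=[], right=[]
  root=15; inorder splits into left=[], right=[]
Reconstructed level-order: [7, 2, 11, 8, 15]


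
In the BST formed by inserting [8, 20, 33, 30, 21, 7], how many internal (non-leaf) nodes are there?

Tree built from: [8, 20, 33, 30, 21, 7]
Tree (level-order array): [8, 7, 20, None, None, None, 33, 30, None, 21]
Rule: An internal node has at least one child.
Per-node child counts:
  node 8: 2 child(ren)
  node 7: 0 child(ren)
  node 20: 1 child(ren)
  node 33: 1 child(ren)
  node 30: 1 child(ren)
  node 21: 0 child(ren)
Matching nodes: [8, 20, 33, 30]
Count of internal (non-leaf) nodes: 4


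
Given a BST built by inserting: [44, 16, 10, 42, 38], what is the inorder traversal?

Tree insertion order: [44, 16, 10, 42, 38]
Tree (level-order array): [44, 16, None, 10, 42, None, None, 38]
Inorder traversal: [10, 16, 38, 42, 44]


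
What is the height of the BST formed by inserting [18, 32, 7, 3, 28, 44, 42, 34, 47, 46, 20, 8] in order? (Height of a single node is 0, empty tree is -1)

Insertion order: [18, 32, 7, 3, 28, 44, 42, 34, 47, 46, 20, 8]
Tree (level-order array): [18, 7, 32, 3, 8, 28, 44, None, None, None, None, 20, None, 42, 47, None, None, 34, None, 46]
Compute height bottom-up (empty subtree = -1):
  height(3) = 1 + max(-1, -1) = 0
  height(8) = 1 + max(-1, -1) = 0
  height(7) = 1 + max(0, 0) = 1
  height(20) = 1 + max(-1, -1) = 0
  height(28) = 1 + max(0, -1) = 1
  height(34) = 1 + max(-1, -1) = 0
  height(42) = 1 + max(0, -1) = 1
  height(46) = 1 + max(-1, -1) = 0
  height(47) = 1 + max(0, -1) = 1
  height(44) = 1 + max(1, 1) = 2
  height(32) = 1 + max(1, 2) = 3
  height(18) = 1 + max(1, 3) = 4
Height = 4


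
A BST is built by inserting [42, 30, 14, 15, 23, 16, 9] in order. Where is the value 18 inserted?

Starting tree (level order): [42, 30, None, 14, None, 9, 15, None, None, None, 23, 16]
Insertion path: 42 -> 30 -> 14 -> 15 -> 23 -> 16
Result: insert 18 as right child of 16
Final tree (level order): [42, 30, None, 14, None, 9, 15, None, None, None, 23, 16, None, None, 18]


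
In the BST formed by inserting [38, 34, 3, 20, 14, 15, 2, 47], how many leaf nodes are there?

Tree built from: [38, 34, 3, 20, 14, 15, 2, 47]
Tree (level-order array): [38, 34, 47, 3, None, None, None, 2, 20, None, None, 14, None, None, 15]
Rule: A leaf has 0 children.
Per-node child counts:
  node 38: 2 child(ren)
  node 34: 1 child(ren)
  node 3: 2 child(ren)
  node 2: 0 child(ren)
  node 20: 1 child(ren)
  node 14: 1 child(ren)
  node 15: 0 child(ren)
  node 47: 0 child(ren)
Matching nodes: [2, 15, 47]
Count of leaf nodes: 3


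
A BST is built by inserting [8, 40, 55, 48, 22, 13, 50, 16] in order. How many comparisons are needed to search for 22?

Search path for 22: 8 -> 40 -> 22
Found: True
Comparisons: 3


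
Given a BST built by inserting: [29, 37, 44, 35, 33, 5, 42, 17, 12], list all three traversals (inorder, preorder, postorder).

Tree insertion order: [29, 37, 44, 35, 33, 5, 42, 17, 12]
Tree (level-order array): [29, 5, 37, None, 17, 35, 44, 12, None, 33, None, 42]
Inorder (L, root, R): [5, 12, 17, 29, 33, 35, 37, 42, 44]
Preorder (root, L, R): [29, 5, 17, 12, 37, 35, 33, 44, 42]
Postorder (L, R, root): [12, 17, 5, 33, 35, 42, 44, 37, 29]


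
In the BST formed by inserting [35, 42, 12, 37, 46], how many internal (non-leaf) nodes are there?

Tree built from: [35, 42, 12, 37, 46]
Tree (level-order array): [35, 12, 42, None, None, 37, 46]
Rule: An internal node has at least one child.
Per-node child counts:
  node 35: 2 child(ren)
  node 12: 0 child(ren)
  node 42: 2 child(ren)
  node 37: 0 child(ren)
  node 46: 0 child(ren)
Matching nodes: [35, 42]
Count of internal (non-leaf) nodes: 2


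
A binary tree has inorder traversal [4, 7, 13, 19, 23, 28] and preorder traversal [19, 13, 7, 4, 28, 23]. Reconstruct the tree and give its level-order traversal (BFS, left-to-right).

Inorder:  [4, 7, 13, 19, 23, 28]
Preorder: [19, 13, 7, 4, 28, 23]
Algorithm: preorder visits root first, so consume preorder in order;
for each root, split the current inorder slice at that value into
left-subtree inorder and right-subtree inorder, then recurse.
Recursive splits:
  root=19; inorder splits into left=[4, 7, 13], right=[23, 28]
  root=13; inorder splits into left=[4, 7], right=[]
  root=7; inorder splits into left=[4], right=[]
  root=4; inorder splits into left=[], right=[]
  root=28; inorder splits into left=[23], right=[]
  root=23; inorder splits into left=[], right=[]
Reconstructed level-order: [19, 13, 28, 7, 23, 4]


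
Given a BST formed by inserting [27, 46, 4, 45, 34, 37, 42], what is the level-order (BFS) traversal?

Tree insertion order: [27, 46, 4, 45, 34, 37, 42]
Tree (level-order array): [27, 4, 46, None, None, 45, None, 34, None, None, 37, None, 42]
BFS from the root, enqueuing left then right child of each popped node:
  queue [27] -> pop 27, enqueue [4, 46], visited so far: [27]
  queue [4, 46] -> pop 4, enqueue [none], visited so far: [27, 4]
  queue [46] -> pop 46, enqueue [45], visited so far: [27, 4, 46]
  queue [45] -> pop 45, enqueue [34], visited so far: [27, 4, 46, 45]
  queue [34] -> pop 34, enqueue [37], visited so far: [27, 4, 46, 45, 34]
  queue [37] -> pop 37, enqueue [42], visited so far: [27, 4, 46, 45, 34, 37]
  queue [42] -> pop 42, enqueue [none], visited so far: [27, 4, 46, 45, 34, 37, 42]
Result: [27, 4, 46, 45, 34, 37, 42]


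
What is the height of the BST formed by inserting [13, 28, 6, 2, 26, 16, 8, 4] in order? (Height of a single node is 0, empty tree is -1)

Insertion order: [13, 28, 6, 2, 26, 16, 8, 4]
Tree (level-order array): [13, 6, 28, 2, 8, 26, None, None, 4, None, None, 16]
Compute height bottom-up (empty subtree = -1):
  height(4) = 1 + max(-1, -1) = 0
  height(2) = 1 + max(-1, 0) = 1
  height(8) = 1 + max(-1, -1) = 0
  height(6) = 1 + max(1, 0) = 2
  height(16) = 1 + max(-1, -1) = 0
  height(26) = 1 + max(0, -1) = 1
  height(28) = 1 + max(1, -1) = 2
  height(13) = 1 + max(2, 2) = 3
Height = 3


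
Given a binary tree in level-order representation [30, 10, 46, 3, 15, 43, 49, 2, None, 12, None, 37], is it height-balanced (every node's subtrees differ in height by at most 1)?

Tree (level-order array): [30, 10, 46, 3, 15, 43, 49, 2, None, 12, None, 37]
Definition: a tree is height-balanced if, at every node, |h(left) - h(right)| <= 1 (empty subtree has height -1).
Bottom-up per-node check:
  node 2: h_left=-1, h_right=-1, diff=0 [OK], height=0
  node 3: h_left=0, h_right=-1, diff=1 [OK], height=1
  node 12: h_left=-1, h_right=-1, diff=0 [OK], height=0
  node 15: h_left=0, h_right=-1, diff=1 [OK], height=1
  node 10: h_left=1, h_right=1, diff=0 [OK], height=2
  node 37: h_left=-1, h_right=-1, diff=0 [OK], height=0
  node 43: h_left=0, h_right=-1, diff=1 [OK], height=1
  node 49: h_left=-1, h_right=-1, diff=0 [OK], height=0
  node 46: h_left=1, h_right=0, diff=1 [OK], height=2
  node 30: h_left=2, h_right=2, diff=0 [OK], height=3
All nodes satisfy the balance condition.
Result: Balanced


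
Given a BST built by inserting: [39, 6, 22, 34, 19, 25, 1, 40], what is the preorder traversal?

Tree insertion order: [39, 6, 22, 34, 19, 25, 1, 40]
Tree (level-order array): [39, 6, 40, 1, 22, None, None, None, None, 19, 34, None, None, 25]
Preorder traversal: [39, 6, 1, 22, 19, 34, 25, 40]


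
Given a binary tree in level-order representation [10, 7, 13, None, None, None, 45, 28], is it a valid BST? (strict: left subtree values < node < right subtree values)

Level-order array: [10, 7, 13, None, None, None, 45, 28]
Validate using subtree bounds (lo, hi): at each node, require lo < value < hi,
then recurse left with hi=value and right with lo=value.
Preorder trace (stopping at first violation):
  at node 10 with bounds (-inf, +inf): OK
  at node 7 with bounds (-inf, 10): OK
  at node 13 with bounds (10, +inf): OK
  at node 45 with bounds (13, +inf): OK
  at node 28 with bounds (13, 45): OK
No violation found at any node.
Result: Valid BST


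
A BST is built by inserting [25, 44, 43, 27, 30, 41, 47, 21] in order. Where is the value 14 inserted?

Starting tree (level order): [25, 21, 44, None, None, 43, 47, 27, None, None, None, None, 30, None, 41]
Insertion path: 25 -> 21
Result: insert 14 as left child of 21
Final tree (level order): [25, 21, 44, 14, None, 43, 47, None, None, 27, None, None, None, None, 30, None, 41]


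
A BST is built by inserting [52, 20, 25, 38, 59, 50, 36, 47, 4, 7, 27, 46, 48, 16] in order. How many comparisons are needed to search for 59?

Search path for 59: 52 -> 59
Found: True
Comparisons: 2


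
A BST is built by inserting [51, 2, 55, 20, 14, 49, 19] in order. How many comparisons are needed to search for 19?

Search path for 19: 51 -> 2 -> 20 -> 14 -> 19
Found: True
Comparisons: 5


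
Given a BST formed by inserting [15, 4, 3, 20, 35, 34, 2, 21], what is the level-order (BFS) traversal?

Tree insertion order: [15, 4, 3, 20, 35, 34, 2, 21]
Tree (level-order array): [15, 4, 20, 3, None, None, 35, 2, None, 34, None, None, None, 21]
BFS from the root, enqueuing left then right child of each popped node:
  queue [15] -> pop 15, enqueue [4, 20], visited so far: [15]
  queue [4, 20] -> pop 4, enqueue [3], visited so far: [15, 4]
  queue [20, 3] -> pop 20, enqueue [35], visited so far: [15, 4, 20]
  queue [3, 35] -> pop 3, enqueue [2], visited so far: [15, 4, 20, 3]
  queue [35, 2] -> pop 35, enqueue [34], visited so far: [15, 4, 20, 3, 35]
  queue [2, 34] -> pop 2, enqueue [none], visited so far: [15, 4, 20, 3, 35, 2]
  queue [34] -> pop 34, enqueue [21], visited so far: [15, 4, 20, 3, 35, 2, 34]
  queue [21] -> pop 21, enqueue [none], visited so far: [15, 4, 20, 3, 35, 2, 34, 21]
Result: [15, 4, 20, 3, 35, 2, 34, 21]


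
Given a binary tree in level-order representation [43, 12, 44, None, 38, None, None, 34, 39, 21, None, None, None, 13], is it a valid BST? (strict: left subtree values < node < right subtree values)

Level-order array: [43, 12, 44, None, 38, None, None, 34, 39, 21, None, None, None, 13]
Validate using subtree bounds (lo, hi): at each node, require lo < value < hi,
then recurse left with hi=value and right with lo=value.
Preorder trace (stopping at first violation):
  at node 43 with bounds (-inf, +inf): OK
  at node 12 with bounds (-inf, 43): OK
  at node 38 with bounds (12, 43): OK
  at node 34 with bounds (12, 38): OK
  at node 21 with bounds (12, 34): OK
  at node 13 with bounds (12, 21): OK
  at node 39 with bounds (38, 43): OK
  at node 44 with bounds (43, +inf): OK
No violation found at any node.
Result: Valid BST


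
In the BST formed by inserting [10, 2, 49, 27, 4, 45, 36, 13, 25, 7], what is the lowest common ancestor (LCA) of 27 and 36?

Tree insertion order: [10, 2, 49, 27, 4, 45, 36, 13, 25, 7]
Tree (level-order array): [10, 2, 49, None, 4, 27, None, None, 7, 13, 45, None, None, None, 25, 36]
In a BST, the LCA of p=27, q=36 is the first node v on the
root-to-leaf path with p <= v <= q (go left if both < v, right if both > v).
Walk from root:
  at 10: both 27 and 36 > 10, go right
  at 49: both 27 and 36 < 49, go left
  at 27: 27 <= 27 <= 36, this is the LCA
LCA = 27


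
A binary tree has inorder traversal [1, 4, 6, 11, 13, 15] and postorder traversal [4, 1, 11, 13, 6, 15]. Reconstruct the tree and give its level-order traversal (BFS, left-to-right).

Inorder:   [1, 4, 6, 11, 13, 15]
Postorder: [4, 1, 11, 13, 6, 15]
Algorithm: postorder visits root last, so walk postorder right-to-left;
each value is the root of the current inorder slice — split it at that
value, recurse on the right subtree first, then the left.
Recursive splits:
  root=15; inorder splits into left=[1, 4, 6, 11, 13], right=[]
  root=6; inorder splits into left=[1, 4], right=[11, 13]
  root=13; inorder splits into left=[11], right=[]
  root=11; inorder splits into left=[], right=[]
  root=1; inorder splits into left=[], right=[4]
  root=4; inorder splits into left=[], right=[]
Reconstructed level-order: [15, 6, 1, 13, 4, 11]


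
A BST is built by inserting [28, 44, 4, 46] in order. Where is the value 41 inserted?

Starting tree (level order): [28, 4, 44, None, None, None, 46]
Insertion path: 28 -> 44
Result: insert 41 as left child of 44
Final tree (level order): [28, 4, 44, None, None, 41, 46]


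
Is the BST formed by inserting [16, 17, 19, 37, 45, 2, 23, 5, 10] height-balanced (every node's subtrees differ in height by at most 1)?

Tree (level-order array): [16, 2, 17, None, 5, None, 19, None, 10, None, 37, None, None, 23, 45]
Definition: a tree is height-balanced if, at every node, |h(left) - h(right)| <= 1 (empty subtree has height -1).
Bottom-up per-node check:
  node 10: h_left=-1, h_right=-1, diff=0 [OK], height=0
  node 5: h_left=-1, h_right=0, diff=1 [OK], height=1
  node 2: h_left=-1, h_right=1, diff=2 [FAIL (|-1-1|=2 > 1)], height=2
  node 23: h_left=-1, h_right=-1, diff=0 [OK], height=0
  node 45: h_left=-1, h_right=-1, diff=0 [OK], height=0
  node 37: h_left=0, h_right=0, diff=0 [OK], height=1
  node 19: h_left=-1, h_right=1, diff=2 [FAIL (|-1-1|=2 > 1)], height=2
  node 17: h_left=-1, h_right=2, diff=3 [FAIL (|-1-2|=3 > 1)], height=3
  node 16: h_left=2, h_right=3, diff=1 [OK], height=4
Node 2 violates the condition: |-1 - 1| = 2 > 1.
Result: Not balanced


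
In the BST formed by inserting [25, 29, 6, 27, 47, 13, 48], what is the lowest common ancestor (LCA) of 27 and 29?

Tree insertion order: [25, 29, 6, 27, 47, 13, 48]
Tree (level-order array): [25, 6, 29, None, 13, 27, 47, None, None, None, None, None, 48]
In a BST, the LCA of p=27, q=29 is the first node v on the
root-to-leaf path with p <= v <= q (go left if both < v, right if both > v).
Walk from root:
  at 25: both 27 and 29 > 25, go right
  at 29: 27 <= 29 <= 29, this is the LCA
LCA = 29


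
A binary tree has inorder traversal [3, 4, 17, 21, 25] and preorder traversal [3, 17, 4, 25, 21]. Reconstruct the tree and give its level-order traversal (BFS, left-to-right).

Inorder:  [3, 4, 17, 21, 25]
Preorder: [3, 17, 4, 25, 21]
Algorithm: preorder visits root first, so consume preorder in order;
for each root, split the current inorder slice at that value into
left-subtree inorder and right-subtree inorder, then recurse.
Recursive splits:
  root=3; inorder splits into left=[], right=[4, 17, 21, 25]
  root=17; inorder splits into left=[4], right=[21, 25]
  root=4; inorder splits into left=[], right=[]
  root=25; inorder splits into left=[21], right=[]
  root=21; inorder splits into left=[], right=[]
Reconstructed level-order: [3, 17, 4, 25, 21]


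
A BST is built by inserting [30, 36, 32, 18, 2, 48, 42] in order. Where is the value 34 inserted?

Starting tree (level order): [30, 18, 36, 2, None, 32, 48, None, None, None, None, 42]
Insertion path: 30 -> 36 -> 32
Result: insert 34 as right child of 32
Final tree (level order): [30, 18, 36, 2, None, 32, 48, None, None, None, 34, 42]


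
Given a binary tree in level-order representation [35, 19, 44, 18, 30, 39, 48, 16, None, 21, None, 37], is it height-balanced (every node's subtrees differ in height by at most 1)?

Tree (level-order array): [35, 19, 44, 18, 30, 39, 48, 16, None, 21, None, 37]
Definition: a tree is height-balanced if, at every node, |h(left) - h(right)| <= 1 (empty subtree has height -1).
Bottom-up per-node check:
  node 16: h_left=-1, h_right=-1, diff=0 [OK], height=0
  node 18: h_left=0, h_right=-1, diff=1 [OK], height=1
  node 21: h_left=-1, h_right=-1, diff=0 [OK], height=0
  node 30: h_left=0, h_right=-1, diff=1 [OK], height=1
  node 19: h_left=1, h_right=1, diff=0 [OK], height=2
  node 37: h_left=-1, h_right=-1, diff=0 [OK], height=0
  node 39: h_left=0, h_right=-1, diff=1 [OK], height=1
  node 48: h_left=-1, h_right=-1, diff=0 [OK], height=0
  node 44: h_left=1, h_right=0, diff=1 [OK], height=2
  node 35: h_left=2, h_right=2, diff=0 [OK], height=3
All nodes satisfy the balance condition.
Result: Balanced


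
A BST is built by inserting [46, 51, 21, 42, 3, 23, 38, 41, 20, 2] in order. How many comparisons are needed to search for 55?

Search path for 55: 46 -> 51
Found: False
Comparisons: 2


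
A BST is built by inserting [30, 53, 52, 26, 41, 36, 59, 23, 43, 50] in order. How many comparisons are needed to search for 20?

Search path for 20: 30 -> 26 -> 23
Found: False
Comparisons: 3


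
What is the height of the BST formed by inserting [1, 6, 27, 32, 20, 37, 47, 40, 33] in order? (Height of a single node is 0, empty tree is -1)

Insertion order: [1, 6, 27, 32, 20, 37, 47, 40, 33]
Tree (level-order array): [1, None, 6, None, 27, 20, 32, None, None, None, 37, 33, 47, None, None, 40]
Compute height bottom-up (empty subtree = -1):
  height(20) = 1 + max(-1, -1) = 0
  height(33) = 1 + max(-1, -1) = 0
  height(40) = 1 + max(-1, -1) = 0
  height(47) = 1 + max(0, -1) = 1
  height(37) = 1 + max(0, 1) = 2
  height(32) = 1 + max(-1, 2) = 3
  height(27) = 1 + max(0, 3) = 4
  height(6) = 1 + max(-1, 4) = 5
  height(1) = 1 + max(-1, 5) = 6
Height = 6


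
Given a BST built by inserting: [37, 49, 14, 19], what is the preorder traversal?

Tree insertion order: [37, 49, 14, 19]
Tree (level-order array): [37, 14, 49, None, 19]
Preorder traversal: [37, 14, 19, 49]


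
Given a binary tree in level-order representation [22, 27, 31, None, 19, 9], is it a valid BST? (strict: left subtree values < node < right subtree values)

Level-order array: [22, 27, 31, None, 19, 9]
Validate using subtree bounds (lo, hi): at each node, require lo < value < hi,
then recurse left with hi=value and right with lo=value.
Preorder trace (stopping at first violation):
  at node 22 with bounds (-inf, +inf): OK
  at node 27 with bounds (-inf, 22): VIOLATION
Node 27 violates its bound: not (-inf < 27 < 22).
Result: Not a valid BST


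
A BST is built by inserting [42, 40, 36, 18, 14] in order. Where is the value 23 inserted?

Starting tree (level order): [42, 40, None, 36, None, 18, None, 14]
Insertion path: 42 -> 40 -> 36 -> 18
Result: insert 23 as right child of 18
Final tree (level order): [42, 40, None, 36, None, 18, None, 14, 23]


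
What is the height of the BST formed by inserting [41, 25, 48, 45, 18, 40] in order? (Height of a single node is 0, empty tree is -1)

Insertion order: [41, 25, 48, 45, 18, 40]
Tree (level-order array): [41, 25, 48, 18, 40, 45]
Compute height bottom-up (empty subtree = -1):
  height(18) = 1 + max(-1, -1) = 0
  height(40) = 1 + max(-1, -1) = 0
  height(25) = 1 + max(0, 0) = 1
  height(45) = 1 + max(-1, -1) = 0
  height(48) = 1 + max(0, -1) = 1
  height(41) = 1 + max(1, 1) = 2
Height = 2


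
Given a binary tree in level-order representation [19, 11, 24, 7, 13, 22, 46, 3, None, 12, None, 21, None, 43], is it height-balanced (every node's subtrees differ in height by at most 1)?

Tree (level-order array): [19, 11, 24, 7, 13, 22, 46, 3, None, 12, None, 21, None, 43]
Definition: a tree is height-balanced if, at every node, |h(left) - h(right)| <= 1 (empty subtree has height -1).
Bottom-up per-node check:
  node 3: h_left=-1, h_right=-1, diff=0 [OK], height=0
  node 7: h_left=0, h_right=-1, diff=1 [OK], height=1
  node 12: h_left=-1, h_right=-1, diff=0 [OK], height=0
  node 13: h_left=0, h_right=-1, diff=1 [OK], height=1
  node 11: h_left=1, h_right=1, diff=0 [OK], height=2
  node 21: h_left=-1, h_right=-1, diff=0 [OK], height=0
  node 22: h_left=0, h_right=-1, diff=1 [OK], height=1
  node 43: h_left=-1, h_right=-1, diff=0 [OK], height=0
  node 46: h_left=0, h_right=-1, diff=1 [OK], height=1
  node 24: h_left=1, h_right=1, diff=0 [OK], height=2
  node 19: h_left=2, h_right=2, diff=0 [OK], height=3
All nodes satisfy the balance condition.
Result: Balanced


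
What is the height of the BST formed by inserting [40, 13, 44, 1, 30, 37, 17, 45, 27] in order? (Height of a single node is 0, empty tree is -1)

Insertion order: [40, 13, 44, 1, 30, 37, 17, 45, 27]
Tree (level-order array): [40, 13, 44, 1, 30, None, 45, None, None, 17, 37, None, None, None, 27]
Compute height bottom-up (empty subtree = -1):
  height(1) = 1 + max(-1, -1) = 0
  height(27) = 1 + max(-1, -1) = 0
  height(17) = 1 + max(-1, 0) = 1
  height(37) = 1 + max(-1, -1) = 0
  height(30) = 1 + max(1, 0) = 2
  height(13) = 1 + max(0, 2) = 3
  height(45) = 1 + max(-1, -1) = 0
  height(44) = 1 + max(-1, 0) = 1
  height(40) = 1 + max(3, 1) = 4
Height = 4


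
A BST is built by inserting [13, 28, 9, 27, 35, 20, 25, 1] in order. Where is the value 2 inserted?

Starting tree (level order): [13, 9, 28, 1, None, 27, 35, None, None, 20, None, None, None, None, 25]
Insertion path: 13 -> 9 -> 1
Result: insert 2 as right child of 1
Final tree (level order): [13, 9, 28, 1, None, 27, 35, None, 2, 20, None, None, None, None, None, None, 25]


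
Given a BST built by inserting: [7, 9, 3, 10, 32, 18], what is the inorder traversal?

Tree insertion order: [7, 9, 3, 10, 32, 18]
Tree (level-order array): [7, 3, 9, None, None, None, 10, None, 32, 18]
Inorder traversal: [3, 7, 9, 10, 18, 32]


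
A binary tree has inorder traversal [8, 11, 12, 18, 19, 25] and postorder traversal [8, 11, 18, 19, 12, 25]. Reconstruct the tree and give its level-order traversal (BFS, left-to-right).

Inorder:   [8, 11, 12, 18, 19, 25]
Postorder: [8, 11, 18, 19, 12, 25]
Algorithm: postorder visits root last, so walk postorder right-to-left;
each value is the root of the current inorder slice — split it at that
value, recurse on the right subtree first, then the left.
Recursive splits:
  root=25; inorder splits into left=[8, 11, 12, 18, 19], right=[]
  root=12; inorder splits into left=[8, 11], right=[18, 19]
  root=19; inorder splits into left=[18], right=[]
  root=18; inorder splits into left=[], right=[]
  root=11; inorder splits into left=[8], right=[]
  root=8; inorder splits into left=[], right=[]
Reconstructed level-order: [25, 12, 11, 19, 8, 18]


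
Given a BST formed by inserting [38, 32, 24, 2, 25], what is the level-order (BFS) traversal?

Tree insertion order: [38, 32, 24, 2, 25]
Tree (level-order array): [38, 32, None, 24, None, 2, 25]
BFS from the root, enqueuing left then right child of each popped node:
  queue [38] -> pop 38, enqueue [32], visited so far: [38]
  queue [32] -> pop 32, enqueue [24], visited so far: [38, 32]
  queue [24] -> pop 24, enqueue [2, 25], visited so far: [38, 32, 24]
  queue [2, 25] -> pop 2, enqueue [none], visited so far: [38, 32, 24, 2]
  queue [25] -> pop 25, enqueue [none], visited so far: [38, 32, 24, 2, 25]
Result: [38, 32, 24, 2, 25]


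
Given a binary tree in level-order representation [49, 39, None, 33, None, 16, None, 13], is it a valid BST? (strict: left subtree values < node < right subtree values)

Level-order array: [49, 39, None, 33, None, 16, None, 13]
Validate using subtree bounds (lo, hi): at each node, require lo < value < hi,
then recurse left with hi=value and right with lo=value.
Preorder trace (stopping at first violation):
  at node 49 with bounds (-inf, +inf): OK
  at node 39 with bounds (-inf, 49): OK
  at node 33 with bounds (-inf, 39): OK
  at node 16 with bounds (-inf, 33): OK
  at node 13 with bounds (-inf, 16): OK
No violation found at any node.
Result: Valid BST


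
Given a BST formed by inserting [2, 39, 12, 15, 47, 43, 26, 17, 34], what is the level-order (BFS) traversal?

Tree insertion order: [2, 39, 12, 15, 47, 43, 26, 17, 34]
Tree (level-order array): [2, None, 39, 12, 47, None, 15, 43, None, None, 26, None, None, 17, 34]
BFS from the root, enqueuing left then right child of each popped node:
  queue [2] -> pop 2, enqueue [39], visited so far: [2]
  queue [39] -> pop 39, enqueue [12, 47], visited so far: [2, 39]
  queue [12, 47] -> pop 12, enqueue [15], visited so far: [2, 39, 12]
  queue [47, 15] -> pop 47, enqueue [43], visited so far: [2, 39, 12, 47]
  queue [15, 43] -> pop 15, enqueue [26], visited so far: [2, 39, 12, 47, 15]
  queue [43, 26] -> pop 43, enqueue [none], visited so far: [2, 39, 12, 47, 15, 43]
  queue [26] -> pop 26, enqueue [17, 34], visited so far: [2, 39, 12, 47, 15, 43, 26]
  queue [17, 34] -> pop 17, enqueue [none], visited so far: [2, 39, 12, 47, 15, 43, 26, 17]
  queue [34] -> pop 34, enqueue [none], visited so far: [2, 39, 12, 47, 15, 43, 26, 17, 34]
Result: [2, 39, 12, 47, 15, 43, 26, 17, 34]


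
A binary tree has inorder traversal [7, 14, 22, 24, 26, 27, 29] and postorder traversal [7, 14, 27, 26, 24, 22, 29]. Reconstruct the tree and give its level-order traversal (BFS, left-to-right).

Inorder:   [7, 14, 22, 24, 26, 27, 29]
Postorder: [7, 14, 27, 26, 24, 22, 29]
Algorithm: postorder visits root last, so walk postorder right-to-left;
each value is the root of the current inorder slice — split it at that
value, recurse on the right subtree first, then the left.
Recursive splits:
  root=29; inorder splits into left=[7, 14, 22, 24, 26, 27], right=[]
  root=22; inorder splits into left=[7, 14], right=[24, 26, 27]
  root=24; inorder splits into left=[], right=[26, 27]
  root=26; inorder splits into left=[], right=[27]
  root=27; inorder splits into left=[], right=[]
  root=14; inorder splits into left=[7], right=[]
  root=7; inorder splits into left=[], right=[]
Reconstructed level-order: [29, 22, 14, 24, 7, 26, 27]


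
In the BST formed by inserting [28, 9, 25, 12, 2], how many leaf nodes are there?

Tree built from: [28, 9, 25, 12, 2]
Tree (level-order array): [28, 9, None, 2, 25, None, None, 12]
Rule: A leaf has 0 children.
Per-node child counts:
  node 28: 1 child(ren)
  node 9: 2 child(ren)
  node 2: 0 child(ren)
  node 25: 1 child(ren)
  node 12: 0 child(ren)
Matching nodes: [2, 12]
Count of leaf nodes: 2


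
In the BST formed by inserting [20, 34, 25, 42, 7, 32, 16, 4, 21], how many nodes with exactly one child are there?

Tree built from: [20, 34, 25, 42, 7, 32, 16, 4, 21]
Tree (level-order array): [20, 7, 34, 4, 16, 25, 42, None, None, None, None, 21, 32]
Rule: These are nodes with exactly 1 non-null child.
Per-node child counts:
  node 20: 2 child(ren)
  node 7: 2 child(ren)
  node 4: 0 child(ren)
  node 16: 0 child(ren)
  node 34: 2 child(ren)
  node 25: 2 child(ren)
  node 21: 0 child(ren)
  node 32: 0 child(ren)
  node 42: 0 child(ren)
Matching nodes: (none)
Count of nodes with exactly one child: 0


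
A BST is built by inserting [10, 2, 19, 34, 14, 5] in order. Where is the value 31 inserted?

Starting tree (level order): [10, 2, 19, None, 5, 14, 34]
Insertion path: 10 -> 19 -> 34
Result: insert 31 as left child of 34
Final tree (level order): [10, 2, 19, None, 5, 14, 34, None, None, None, None, 31]


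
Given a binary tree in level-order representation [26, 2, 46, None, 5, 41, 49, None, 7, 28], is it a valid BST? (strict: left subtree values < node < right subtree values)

Level-order array: [26, 2, 46, None, 5, 41, 49, None, 7, 28]
Validate using subtree bounds (lo, hi): at each node, require lo < value < hi,
then recurse left with hi=value and right with lo=value.
Preorder trace (stopping at first violation):
  at node 26 with bounds (-inf, +inf): OK
  at node 2 with bounds (-inf, 26): OK
  at node 5 with bounds (2, 26): OK
  at node 7 with bounds (5, 26): OK
  at node 46 with bounds (26, +inf): OK
  at node 41 with bounds (26, 46): OK
  at node 28 with bounds (26, 41): OK
  at node 49 with bounds (46, +inf): OK
No violation found at any node.
Result: Valid BST


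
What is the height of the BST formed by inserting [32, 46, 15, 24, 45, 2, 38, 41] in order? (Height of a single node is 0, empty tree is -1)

Insertion order: [32, 46, 15, 24, 45, 2, 38, 41]
Tree (level-order array): [32, 15, 46, 2, 24, 45, None, None, None, None, None, 38, None, None, 41]
Compute height bottom-up (empty subtree = -1):
  height(2) = 1 + max(-1, -1) = 0
  height(24) = 1 + max(-1, -1) = 0
  height(15) = 1 + max(0, 0) = 1
  height(41) = 1 + max(-1, -1) = 0
  height(38) = 1 + max(-1, 0) = 1
  height(45) = 1 + max(1, -1) = 2
  height(46) = 1 + max(2, -1) = 3
  height(32) = 1 + max(1, 3) = 4
Height = 4


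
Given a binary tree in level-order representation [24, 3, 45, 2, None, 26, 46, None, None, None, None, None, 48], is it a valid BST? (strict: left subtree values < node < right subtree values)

Level-order array: [24, 3, 45, 2, None, 26, 46, None, None, None, None, None, 48]
Validate using subtree bounds (lo, hi): at each node, require lo < value < hi,
then recurse left with hi=value and right with lo=value.
Preorder trace (stopping at first violation):
  at node 24 with bounds (-inf, +inf): OK
  at node 3 with bounds (-inf, 24): OK
  at node 2 with bounds (-inf, 3): OK
  at node 45 with bounds (24, +inf): OK
  at node 26 with bounds (24, 45): OK
  at node 46 with bounds (45, +inf): OK
  at node 48 with bounds (46, +inf): OK
No violation found at any node.
Result: Valid BST


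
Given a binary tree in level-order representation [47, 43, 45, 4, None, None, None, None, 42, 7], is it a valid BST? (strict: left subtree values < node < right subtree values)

Level-order array: [47, 43, 45, 4, None, None, None, None, 42, 7]
Validate using subtree bounds (lo, hi): at each node, require lo < value < hi,
then recurse left with hi=value and right with lo=value.
Preorder trace (stopping at first violation):
  at node 47 with bounds (-inf, +inf): OK
  at node 43 with bounds (-inf, 47): OK
  at node 4 with bounds (-inf, 43): OK
  at node 42 with bounds (4, 43): OK
  at node 7 with bounds (4, 42): OK
  at node 45 with bounds (47, +inf): VIOLATION
Node 45 violates its bound: not (47 < 45 < +inf).
Result: Not a valid BST
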